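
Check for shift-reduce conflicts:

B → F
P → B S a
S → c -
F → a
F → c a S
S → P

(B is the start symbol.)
No shift-reduce conflicts

A shift-reduce conflict occurs when an LR(0) state has both:
  - a complete (reduce) item [A → α .] (dot at the end), and
  - a shift item [B → β . c γ] (dot before a terminal).

Augment with B' → B and build the canonical LR(0) collection (I0 = CLOSURE({[B' → . B]}), then GOTO on every symbol after a dot until no new states appear). It has 13 states:
  I0: { [B → . F], [B' → . B], [F → . a], [F → . c a S] }  — shift
  I1: { [B' → B .] }  — accept
  I2: { [B → F .] }  — reduce
  I3: { [F → a .] }  — reduce
  I4: { [F → c . a S] }  — shift
  I5: { [B → . F], [F → . a], [F → . c a S], [F → c a . S], [P → . B S a], [S → . P], [S → . c -] }  — shift
  I6: { [B → . F], [F → . a], [F → . c a S], [P → . B S a], [P → B . S a], [S → . P], [S → . c -] }  — shift
  I7: { [S → P .] }  — reduce
  I8: { [F → c a S .] }  — reduce
  I9: { [F → c . a S], [S → c . -] }  — shift
  I10: { [S → c - .] }  — reduce
  I11: { [P → B S . a] }  — shift
  I12: { [P → B S a .] }  — reduce

No state contains both a complete item and a shift item.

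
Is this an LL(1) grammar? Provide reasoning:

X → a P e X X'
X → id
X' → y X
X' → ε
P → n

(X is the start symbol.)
No. Predict set conflict for X': { 'y' }

Relevant sets:
  FOLLOW(X') = { $, 'y' }

For X:
  PREDICT(X → a P e X X') = { 'a' }
  PREDICT(X → id) = { 'id' }
For X':
  PREDICT(X' → y X) = { 'y' }
  PREDICT(X' → ε) = { $, 'y' }
P has a single production, so nothing to check there.

Conflict found: Predict set conflict for X': { 'y' }
The grammar is NOT LL(1).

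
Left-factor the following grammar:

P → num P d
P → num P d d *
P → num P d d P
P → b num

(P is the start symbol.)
Left-factoring transforms A → αβ₁ | αβ₂ into A → αA' and A' → β₁ | β₂
(α is the longest common prefix among the alternatives). Repeat until
no nonterminal has two alternatives with a common prefix.

Round 1: P has alternatives sharing prefix 'num P d'. Introduce P': P → num P d P'
  Add: P' → ε
  Add: P' → d *
  Add: P' → d P

Round 2: P' has alternatives sharing prefix 'd'. Introduce P'': P' → d P''
  Add: P'' → *
  Add: P'' → P

No remaining common prefixes — done.

Resulting grammar:
P → num P d P'
P' → ε
P' → d P''
P'' → *
P'' → P
P → b num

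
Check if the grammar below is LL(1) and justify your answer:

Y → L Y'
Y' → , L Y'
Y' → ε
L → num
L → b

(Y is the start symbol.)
Yes, the grammar is LL(1).

A grammar is LL(1) if for each non-terminal N with multiple productions, the predict sets of those productions are pairwise disjoint, where PREDICT(N → α) = (FIRST(α) \ {ε}) ∪ (FOLLOW(N) if α ⇒* ε).

Relevant sets:
  FOLLOW(Y') = { $ }

For Y':
  PREDICT(Y' → ',' L Y') = { ',' }
  PREDICT(Y' → ε) = { $ }
For L:
  PREDICT(L → num) = { 'num' }
  PREDICT(L → b) = { 'b' }
Y has a single production, so nothing to check there.

All predict sets are disjoint. The grammar IS LL(1).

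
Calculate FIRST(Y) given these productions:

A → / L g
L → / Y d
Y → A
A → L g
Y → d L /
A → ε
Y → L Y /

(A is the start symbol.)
To compute FIRST(Y), examine every production with Y on the left-hand side, reading each right-hand side left to right until a non-nullable symbol is reached.

FIRST sets of the other non-terminals involved (by the same procedure, iterated to a fixed point):
  FIRST(A) = { '/', ε }
  FIRST(L) = { '/' }

From Y → A:
  - A is a non-terminal: add FIRST(A) \ {ε} = { '/' }
    A is nullable and nothing follows, so the whole right-hand side can vanish: ε ∈ FIRST(Y)
From Y → d L /:
  - d is a terminal: add 'd' and stop
From Y → L Y /:
  - L is a non-terminal: add FIRST(L) \ {ε} = { '/' }
    L is not nullable, so stop

Collecting: FIRST(Y) = { '/', 'd', ε }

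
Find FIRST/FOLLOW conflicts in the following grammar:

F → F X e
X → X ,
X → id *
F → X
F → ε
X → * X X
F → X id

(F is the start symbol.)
A FIRST/FOLLOW conflict occurs when a non-terminal N has a nullable alternative N → β (β ⇒* ε) and another alternative N → α with FIRST(α) ∩ FOLLOW(N) ≠ ∅: on such a lookahead the parser cannot decide between expanding α and letting N vanish via β.

Nullable non-terminals: F.
FIRST sets used below: FIRST(F) = { '*', 'id', ε }, FIRST(X) = { '*', 'id' }

F: nullable alternative(s) F → ε; FOLLOW(F) = { $, '*', 'id' }
  F → F X e: FIRST \ {ε} = { '*', 'id' } — overlaps FOLLOW(F) on { '*', 'id' }: CONFLICT
  F → X: FIRST \ {ε} = { '*', 'id' } — overlaps FOLLOW(F) on { '*', 'id' }: CONFLICT
  F → ε: FIRST \ {ε} = { } — this is the only nullable alternative, skip
  F → X id: FIRST \ {ε} = { '*', 'id' } — overlaps FOLLOW(F) on { '*', 'id' }: CONFLICT

X has no nullable alternative, so no FIRST/FOLLOW check is needed there.

So the grammar has 3 FIRST/FOLLOW conflicts (marked CONFLICT above).

Answer: Yes. F → F X e with FOLLOW(F) on { '*', 'id' }; F → X with FOLLOW(F) on { '*', 'id' }; F → X id with FOLLOW(F) on { '*', 'id' }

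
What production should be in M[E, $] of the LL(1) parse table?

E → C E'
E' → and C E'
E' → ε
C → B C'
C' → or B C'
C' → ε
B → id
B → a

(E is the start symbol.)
To find M[E, $], we find productions for E where $ is in the predict set (PREDICT(N → α) = (FIRST(α) \ {ε}) ∪ (FOLLOW(N) if α ⇒* ε)).

Relevant sets:
  FIRST(C) = { 'a', 'id' }

E → C E': PREDICT = { 'a', 'id' }

M[E, $] is empty (no production applies)

Answer: Empty (error entry)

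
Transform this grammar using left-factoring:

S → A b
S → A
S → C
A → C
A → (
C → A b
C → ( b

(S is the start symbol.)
S → A S'
S' → b
S' → ε
S → C
A → C
A → (
C → A b
C → ( b

Left-factoring transforms A → αβ₁ | αβ₂ into A → αA' and A' → β₁ | β₂
(α is the longest common prefix among the alternatives). Repeat until
no nonterminal has two alternatives with a common prefix.

Round 1: S has alternatives sharing prefix 'A'. Introduce S': S → A S'
  Add: S' → b
  Add: S' → ε

No remaining common prefixes — done.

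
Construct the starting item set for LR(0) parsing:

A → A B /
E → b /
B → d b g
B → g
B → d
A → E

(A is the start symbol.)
First, augment the grammar with A' → A
I₀ = CLOSURE({ [A' → . A] }):
  [A' → . A] has the dot before A: add [A → . A B /], [A → . E]
  [A → . E] has the dot before E: add [E → . b /]
No further items can be added.

I₀ = { [A → . A B /], [A → . E], [A' → . A], [E → . b /] }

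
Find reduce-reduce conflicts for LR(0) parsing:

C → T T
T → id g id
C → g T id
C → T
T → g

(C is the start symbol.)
A reduce-reduce conflict occurs when an LR(0) state has two complete items [A → α .] and [B → β .] — both call for a reduction, and with no lookahead the parser cannot choose between them.

Augment with C' → C and build the canonical LR(0) collection (I0 = CLOSURE({[C' → . C]}), then GOTO on every symbol after a dot until no new states appear). It has 11 states:
  I0: { [C → . T T], [C → . T], [C → . g T id], [C' → . C], [T → . g], [T → . id g id] }  — shift
  I1: { [C' → C .] }  — accept
  I2: { [C → T . T], [C → T .], [T → . g], [T → . id g id] }  — shift, reduce
  I3: { [C → g . T id], [T → . g], [T → . id g id], [T → g .] }  — shift, reduce
  I4: { [T → id . g id] }  — shift
  I5: { [T → id g . id] }  — shift
  I6: { [T → id g id .] }  — reduce
  I7: { [C → g T . id] }  — shift
  I8: { [T → g .] }  — reduce
  I9: { [C → g T id .] }  — reduce
  I10: { [C → T T .] }  — reduce

No state contains more than one complete item.

Answer: No reduce-reduce conflicts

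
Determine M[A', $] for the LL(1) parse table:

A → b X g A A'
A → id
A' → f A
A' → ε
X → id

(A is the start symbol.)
To find M[A', $], we find productions for A' where $ is in the predict set (PREDICT(N → α) = (FIRST(α) \ {ε}) ∪ (FOLLOW(N) if α ⇒* ε)).

Relevant sets:
  FOLLOW(A') = { $, 'f' }

A' → f A: PREDICT = { 'f' }
A' → ε: PREDICT = { $, 'f' }
  $ is in predict set, so this production goes in M[A', $]

M[A', $] = A' → ε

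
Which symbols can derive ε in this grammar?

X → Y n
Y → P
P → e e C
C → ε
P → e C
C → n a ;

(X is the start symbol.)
A non-terminal is nullable if it can derive ε (the empty string): either it has an ε-production, or it has a production whose right-hand side consists entirely of nullable non-terminals.

ε-productions: C → ε
So C is immediately nullable.
No further non-terminal can be added: every production for the remaining non-terminals contains a terminal or a non-nullable non-terminal.
Nullable = { 'C' }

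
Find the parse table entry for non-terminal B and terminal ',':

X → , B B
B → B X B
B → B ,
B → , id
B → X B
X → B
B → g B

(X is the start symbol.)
To find M[B, ','], we find productions for B where ',' is in the predict set (PREDICT(N → α) = (FIRST(α) \ {ε}) ∪ (FOLLOW(N) if α ⇒* ε)).

Relevant sets:
  FIRST(B) = { ',', 'g' }
  FIRST(X) = { ',', 'g' }

B → B X B: PREDICT = { ',', 'g' }
  ',' is in predict set, so this production goes in M[B, ',']
B → B ,: PREDICT = { ',', 'g' }
  ',' is in predict set, so this production goes in M[B, ',']
B → , id: PREDICT = { ',' }
  ',' is in predict set, so this production goes in M[B, ',']
B → X B: PREDICT = { ',', 'g' }
  ',' is in predict set, so this production goes in M[B, ',']
B → g B: PREDICT = { 'g' }

M[B, ','] = B → B X B, B → B ,, B → , id, B → X B  (a multiply-defined cell — the grammar is not LL(1))

Answer: B → B X B, B → B ,, B → , id, B → X B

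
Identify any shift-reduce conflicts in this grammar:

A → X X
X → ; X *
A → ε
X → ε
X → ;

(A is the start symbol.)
Augment with A' → A and build the canonical LR(0) collection (I0 = CLOSURE({[A' → . A]}), then GOTO on every symbol after a dot until no new states appear). It has 7 states:
  I0: { [A → . X X], [A → .], [A' → . A], [X → . ; X *], [X → . ;], [X → .] }  — shift, 2 reduces
  I1: { [X → . ; X *], [X → . ;], [X → .], [X → ; . X *], [X → ; .] }  — shift, 2 reduces
  I2: { [A' → A .] }  — accept
  I3: { [A → X . X], [X → . ; X *], [X → . ;], [X → .] }  — shift, reduce
  I4: { [A → X X .] }  — reduce
  I5: { [X → ; X . *] }  — shift
  I6: { [X → ; X * .] }  — reduce

I0 contains reduce items [A → .], [X → .] and shift items [X → . ;], [X → . ; X *] — shift-reduce conflict.
I1 contains reduce items [X → .], [X → ; .] and shift items [X → . ;], [X → . ; X *] — shift-reduce conflict.
I3 contains reduce item [X → .] and shift items [X → . ;], [X → . ; X *] — shift-reduce conflict.

Answer: Yes — I0: [A → .] vs [X → . ;]; I1: [X → .] vs [X → . ;]; I3: [X → .] vs [X → . ;]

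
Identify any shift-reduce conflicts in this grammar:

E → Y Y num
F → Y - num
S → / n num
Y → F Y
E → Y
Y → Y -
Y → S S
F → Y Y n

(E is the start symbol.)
Augment with E' → E and build the canonical LR(0) collection (I0 = CLOSURE({[E' → . E]}), then GOTO on every symbol after a dot until no new states appear). It has 16 states:
  I0: { [E → . Y Y num], [E → . Y], [E' → . E], [F → . Y - num], [F → . Y Y n], [S → . / n num], [Y → . F Y], [Y → . S S], [Y → . Y -] }  — shift
  I1: { [S → / . n num] }  — shift
  I2: { [E' → E .] }  — accept
  I3: { [F → . Y - num], [F → . Y Y n], [S → . / n num], [Y → . F Y], [Y → . S S], [Y → . Y -], [Y → F . Y] }  — shift
  I4: { [S → . / n num], [Y → S . S] }  — shift
  I5: { [E → Y . Y num], [E → Y .], [F → . Y - num], [F → . Y Y n], [F → Y . - num], [F → Y . Y n], [S → . / n num], [Y → . F Y], [Y → . S S], [Y → . Y -], [Y → Y . -] }  — shift, reduce
  I6: { [F → Y - . num], [Y → Y - .] }  — shift, reduce
  I7: { [E → Y Y . num], [F → . Y - num], [F → . Y Y n], [F → Y . - num], [F → Y . Y n], [F → Y Y . n], [S → . / n num], [Y → . F Y], [Y → . S S], [Y → . Y -], [Y → Y . -] }  — shift
  I8: { [F → . Y - num], [F → . Y Y n], [F → Y . - num], [F → Y . Y n], [F → Y Y . n], [S → . / n num], [Y → . F Y], [Y → . S S], [Y → . Y -], [Y → Y . -] }  — shift
  I9: { [F → Y Y n .] }  — reduce
  I10: { [E → Y Y num .] }  — reduce
  I11: { [F → Y - num .] }  — reduce
  I12: { [Y → S S .] }  — reduce
  I13: { [F → . Y - num], [F → . Y Y n], [F → Y . - num], [F → Y . Y n], [S → . / n num], [Y → . F Y], [Y → . S S], [Y → . Y -], [Y → F Y .], [Y → Y . -] }  — shift, reduce
  I14: { [S → / n . num] }  — shift
  I15: { [S → / n num .] }  — reduce

I5 contains reduce item [E → Y .] and shift items [F → Y . - num], [S → . / n num], [Y → Y . -] — shift-reduce conflict.
I6 contains reduce item [Y → Y - .] and shift item [F → Y - . num] — shift-reduce conflict.
I13 contains reduce item [Y → F Y .] and shift items [F → Y . - num], [S → . / n num], [Y → Y . -] — shift-reduce conflict.

Answer: Yes — I5: [E → Y .] vs [F → Y . - num]; I6: [Y → Y - .] vs [F → Y - . num]; I13: [Y → F Y .] vs [F → Y . - num]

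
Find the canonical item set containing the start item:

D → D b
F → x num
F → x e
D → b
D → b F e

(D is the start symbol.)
First, augment the grammar with D' → D
I₀ = CLOSURE({ [D' → . D] }):
  [D' → . D] has the dot before D: add [D → . D b], [D → . b], [D → . b F e]
No further items can be added.

I₀ = { [D → . D b], [D → . b F e], [D → . b], [D' → . D] }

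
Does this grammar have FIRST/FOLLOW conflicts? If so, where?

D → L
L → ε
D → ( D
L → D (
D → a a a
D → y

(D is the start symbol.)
Yes. D → '(' D with FOLLOW(D) on { '(' }; L → D '(' with FOLLOW(L) on { '(' }

A FIRST/FOLLOW conflict occurs when a non-terminal N has a nullable alternative N → β (β ⇒* ε) and another alternative N → α with FIRST(α) ∩ FOLLOW(N) ≠ ∅: on such a lookahead the parser cannot decide between expanding α and letting N vanish via β.

Nullable non-terminals: D, L.
FIRST sets used below: FIRST(L) = { '(', 'a', 'y', ε }, FIRST(D) = { '(', 'a', 'y', ε }

D: nullable alternative(s) D → L; FOLLOW(D) = { $, '(' }
  D → L: FIRST \ {ε} = { '(', 'a', 'y' } — this is the only nullable alternative, skip
  D → ( D: FIRST \ {ε} = { '(' } — overlaps FOLLOW(D) on { '(' }: CONFLICT
  D → a a a: FIRST \ {ε} = { 'a' } — disjoint from FOLLOW(D)
  D → y: FIRST \ {ε} = { 'y' } — disjoint from FOLLOW(D)

L: nullable alternative(s) L → ε; FOLLOW(L) = { $, '(' }
  L → ε: FIRST \ {ε} = { } — this is the only nullable alternative, skip
  L → D (: FIRST \ {ε} = { '(', 'a', 'y' } — overlaps FOLLOW(L) on { '(' }: CONFLICT

So the grammar has 2 FIRST/FOLLOW conflicts (marked CONFLICT above).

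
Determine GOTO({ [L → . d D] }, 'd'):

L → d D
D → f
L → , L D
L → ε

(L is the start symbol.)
GOTO(I, 'd') = CLOSURE({ [A → αX.β] : [A → α.Xβ] ∈ I, X = 'd' })

Items with dot before 'd', with the dot advanced:
  [L → . d D] → [L → d . D]
Closure of the advanced items:
  [L → d . D] has the dot before D: add [D → . f]

GOTO = { [D → . f], [L → d . D] }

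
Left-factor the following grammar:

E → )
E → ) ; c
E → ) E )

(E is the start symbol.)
E → ) E'
E' → ε
E' → ; c
E' → E )

Left-factoring transforms A → αβ₁ | αβ₂ into A → αA' and A' → β₁ | β₂
(α is the longest common prefix among the alternatives). Repeat until
no nonterminal has two alternatives with a common prefix.

Round 1: E has alternatives sharing prefix ')'. Introduce E': E → ) E'
  Add: E' → ε
  Add: E' → ; c
  Add: E' → E )

No remaining common prefixes — done.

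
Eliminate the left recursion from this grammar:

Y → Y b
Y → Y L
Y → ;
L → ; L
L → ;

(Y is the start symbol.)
Y → ; Y'
Y' → b Y'
Y' → L Y'
Y' → ε
L → ; L
L → ;

Y is directly left-recursive. The standard transformation for
  A → A α₁ | ... | A α_m | β₁ | ... | β_n
is
  A  → β₁ A' | ... | β_n A'
  A' → α₁ A' | ... | α_m A' | ε

Y → ; becomes Y → ; Y'
Y → Y b becomes Y' → b Y'
Y → Y L becomes Y' → L Y'
Add Y' → ε

Productions for other non-terminals are unchanged:
  L → ; L
  L → ;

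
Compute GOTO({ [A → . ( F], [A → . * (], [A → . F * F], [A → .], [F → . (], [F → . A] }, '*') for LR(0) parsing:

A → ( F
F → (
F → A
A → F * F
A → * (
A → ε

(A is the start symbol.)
GOTO(I, '*') = CLOSURE({ [A → αX.β] : [A → α.Xβ] ∈ I, X = '*' })

Items with dot before '*', with the dot advanced:
  [A → . * (] → [A → * . (]
Closure adds nothing (no advanced item has the dot before a non-terminal).

GOTO = { [A → * . (] }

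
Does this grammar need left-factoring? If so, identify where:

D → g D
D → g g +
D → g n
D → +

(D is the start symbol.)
Yes, D has productions with common prefix 'g'

Left-factoring is needed when two productions for the same non-terminal
share a common prefix on the right-hand side.

Productions for D:
  D → g D
  D → g g +
  D → g n
  D → +

Found common prefix 'g' in productions for D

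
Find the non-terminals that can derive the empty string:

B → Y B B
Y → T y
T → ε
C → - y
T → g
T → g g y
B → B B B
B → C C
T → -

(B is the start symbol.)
{ 'T' }

A non-terminal is nullable if it can derive ε (the empty string): either it has an ε-production, or it has a production whose right-hand side consists entirely of nullable non-terminals.

ε-productions: T → ε
So T is immediately nullable.
No further non-terminal can be added: every production for the remaining non-terminals contains a terminal or a non-nullable non-terminal.
Nullable = { 'T' }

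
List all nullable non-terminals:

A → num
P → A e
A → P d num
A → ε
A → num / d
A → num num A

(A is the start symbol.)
ε-productions: A → ε
So A is immediately nullable.
No further non-terminal can be added: every production for the remaining non-terminals contains a terminal or a non-nullable non-terminal.
Nullable = { 'A' }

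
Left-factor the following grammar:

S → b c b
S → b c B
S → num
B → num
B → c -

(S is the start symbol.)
S → b c S'
S' → b
S' → B
S → num
B → num
B → c -

Left-factoring transforms A → αβ₁ | αβ₂ into A → αA' and A' → β₁ | β₂
(α is the longest common prefix among the alternatives). Repeat until
no nonterminal has two alternatives with a common prefix.

Round 1: S has alternatives sharing prefix 'b c'. Introduce S': S → b c S'
  Add: S' → b
  Add: S' → B

No remaining common prefixes — done.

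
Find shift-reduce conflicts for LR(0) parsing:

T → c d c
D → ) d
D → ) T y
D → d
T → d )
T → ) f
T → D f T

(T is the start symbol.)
A shift-reduce conflict occurs when an LR(0) state has both:
  - a complete (reduce) item [A → α .] (dot at the end), and
  - a shift item [B → β . c γ] (dot before a terminal).

Augment with T' → T and build the canonical LR(0) collection (I0 = CLOSURE({[T' → . T]}), then GOTO on every symbol after a dot until no new states appear). It has 15 states:
  I0: { [D → . ) T y], [D → . ) d], [D → . d], [T → . ) f], [T → . D f T], [T → . c d c], [T → . d )], [T' → . T] }  — shift
  I1: { [D → ) . T y], [D → ) . d], [D → . ) T y], [D → . ) d], [D → . d], [T → ) . f], [T → . ) f], [T → . D f T], [T → . c d c], [T → . d )] }  — shift
  I2: { [T → D . f T] }  — shift
  I3: { [T' → T .] }  — accept
  I4: { [T → c . d c] }  — shift
  I5: { [D → d .], [T → d . )] }  — shift, reduce
  I6: { [T → d ) .] }  — reduce
  I7: { [T → c d . c] }  — shift
  I8: { [T → c d c .] }  — reduce
  I9: { [D → . ) T y], [D → . ) d], [D → . d], [T → . ) f], [T → . D f T], [T → . c d c], [T → . d )], [T → D f . T] }  — shift
  I10: { [T → D f T .] }  — reduce
  I11: { [D → ) T . y] }  — shift
  I12: { [D → ) d .], [D → d .], [T → d . )] }  — shift, 2 reduces
  I13: { [T → ) f .] }  — reduce
  I14: { [D → ) T y .] }  — reduce

I5 contains reduce item [D → d .] and shift item [T → d . )] — shift-reduce conflict.
I12 contains reduce items [D → ) d .], [D → d .] and shift item [T → d . )] — shift-reduce conflict.

Answer: Yes — I5: [D → d .] vs [T → d . )]; I12: [D → ) d .] vs [T → d . )]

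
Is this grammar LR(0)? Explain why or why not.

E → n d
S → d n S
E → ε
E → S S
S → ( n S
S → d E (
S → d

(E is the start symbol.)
No. Shift-reduce conflict between [E → .] and [E → . n d]

Augment with E' → E and build the canonical LR(0) collection (I0 = CLOSURE({[E' → . E]}), then GOTO on every symbol after a dot until no new states appear). It has 15 states:
  I0: { [E → . S S], [E → . n d], [E → .], [E' → . E], [S → . ( n S], [S → . d E (], [S → . d n S], [S → . d] }  — shift, reduce
  I1: { [S → ( . n S] }  — shift
  I2: { [E' → E .] }  — accept
  I3: { [E → S . S], [S → . ( n S], [S → . d E (], [S → . d n S], [S → . d] }  — shift
  I4: { [E → . S S], [E → . n d], [E → .], [S → . ( n S], [S → . d E (], [S → . d n S], [S → . d], [S → d . E (], [S → d . n S], [S → d .] }  — shift, 2 reduces
  I5: { [E → n . d] }  — shift
  I6: { [E → n d .] }  — reduce
  I7: { [S → d E . (] }  — shift
  I8: { [E → n . d], [S → . ( n S], [S → . d E (], [S → . d n S], [S → . d], [S → d n . S] }  — shift
  I9: { [S → d n S .] }  — reduce
  I10: { [E → . S S], [E → . n d], [E → .], [E → n d .], [S → . ( n S], [S → . d E (], [S → . d n S], [S → . d], [S → d . E (], [S → d . n S], [S → d .] }  — shift, 3 reduces
  I11: { [S → d E ( .] }  — reduce
  I12: { [E → S S .] }  — reduce
  I13: { [S → ( n . S], [S → . ( n S], [S → . d E (], [S → . d n S], [S → . d] }  — shift
  I14: { [S → ( n S .] }  — reduce

Conflict in state I0:
  Shift-reduce conflict between [E → .] and [E → . n d]
So the grammar is NOT LR(0).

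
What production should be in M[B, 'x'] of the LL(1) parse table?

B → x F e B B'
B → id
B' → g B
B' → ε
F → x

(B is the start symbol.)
To find M[B, 'x'], we find productions for B where 'x' is in the predict set (PREDICT(N → α) = (FIRST(α) \ {ε}) ∪ (FOLLOW(N) if α ⇒* ε)).

B → x F e B B': PREDICT = { 'x' }
  'x' is in predict set, so this production goes in M[B, 'x']
B → id: PREDICT = { 'id' }

M[B, 'x'] = B → x F e B B'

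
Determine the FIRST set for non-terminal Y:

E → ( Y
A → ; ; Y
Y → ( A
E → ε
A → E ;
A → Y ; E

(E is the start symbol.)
{ '(' }

From Y → ( A:
  - '(' is a terminal: add '(' and stop

Collecting: FIRST(Y) = { '(' }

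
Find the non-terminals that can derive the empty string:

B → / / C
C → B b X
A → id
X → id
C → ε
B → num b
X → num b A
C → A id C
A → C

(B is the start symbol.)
A non-terminal is nullable if it can derive ε (the empty string): either it has an ε-production, or it has a production whose right-hand side consists entirely of nullable non-terminals.

ε-productions: C → ε
So C is immediately nullable.
A → C: every symbol on the right is nullable, so A is nullable too.
No further non-terminal can be added: every production for the remaining non-terminals contains a terminal or a non-nullable non-terminal.
Nullable = { 'A', 'C' }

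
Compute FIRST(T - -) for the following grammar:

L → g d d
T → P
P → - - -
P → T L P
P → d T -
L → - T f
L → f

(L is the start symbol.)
FIRST sets of the non-terminals involved (from the grammar, by fixed-point iteration):
  FIRST(T) = { '-', 'd' }

To compute FIRST(T - -), process the symbols left to right:
Symbol T is a non-terminal. Add FIRST(T) \ {ε} = { '-', 'd' }
T is not nullable (ε ∉ FIRST(T)), so stop here.
FIRST(T - -) = { '-', 'd' }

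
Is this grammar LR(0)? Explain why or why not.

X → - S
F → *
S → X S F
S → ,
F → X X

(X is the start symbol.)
A grammar is LR(0) if no state in the canonical LR(0) collection has:
  - both a shift item (dot before a terminal) and a complete item (shift-reduce conflict), or
  - two or more complete items (reduce-reduce conflict; the accept item [X' → X .] counts as a complete item here).

Augment with X' → X and build the canonical LR(0) collection (I0 = CLOSURE({[X' → . X]}), then GOTO on every symbol after a dot until no new states appear). It has 11 states:
  I0: { [X → . - S], [X' → . X] }  — shift
  I1: { [S → . ,], [S → . X S F], [X → - . S], [X → . - S] }  — shift
  I2: { [X' → X .] }  — accept
  I3: { [S → , .] }  — reduce
  I4: { [X → - S .] }  — reduce
  I5: { [S → . ,], [S → . X S F], [S → X . S F], [X → . - S] }  — shift
  I6: { [F → . *], [F → . X X], [S → X S . F], [X → . - S] }  — shift
  I7: { [F → * .] }  — reduce
  I8: { [S → X S F .] }  — reduce
  I9: { [F → X . X], [X → . - S] }  — shift
  I10: { [F → X X .] }  — reduce

Every state is either a pure shift/goto state or contains exactly one complete item and nothing to shift — no conflicts. The grammar is LR(0).

Answer: Yes, the grammar is LR(0)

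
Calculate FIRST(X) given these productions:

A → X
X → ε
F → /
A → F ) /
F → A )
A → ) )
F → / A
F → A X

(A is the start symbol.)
To compute FIRST(X), examine every production with X on the left-hand side, reading each right-hand side left to right until a non-nullable symbol is reached.

From X → ε:
  - ε-production, so ε ∈ FIRST(X)

Collecting: FIRST(X) = { ε }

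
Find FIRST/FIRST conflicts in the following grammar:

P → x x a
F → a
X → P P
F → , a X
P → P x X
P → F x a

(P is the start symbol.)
FIRST sets of the non-terminals at (or reachable through a nullable prefix from) the front of some alternative:
  FIRST(P) = { ',', 'a', 'x' }
  FIRST(F) = { ',', 'a' }

Productions for P:
  P → x x a: FIRST = { 'x' }
  P → P x X: FIRST = { ',', 'a', 'x' }
  P → F x a: FIRST = { ',', 'a' }
Productions for F:
  F → a: FIRST = { 'a' }
  F → , a X: FIRST = { ',' }
X has only one production, so no FIRST/FIRST conflict is possible there.

Conflict for P: P → x x a and P → P x X
  Overlap: { 'x' }
Conflict for P: P → P x X and P → F x a
  Overlap: { ',', 'a' }

Answer: Yes. P → x x a / P → P x X on { 'x' }; P → P x X / P → F x a on { ',', 'a' }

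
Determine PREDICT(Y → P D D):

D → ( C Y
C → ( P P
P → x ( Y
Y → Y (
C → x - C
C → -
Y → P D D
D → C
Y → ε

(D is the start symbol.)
{ 'x' }

PREDICT(Y → P D D) = (FIRST(RHS) \ {ε}) ∪ (FOLLOW(Y) if ε ∈ FIRST(RHS), i.e. RHS ⇒* ε)
FIRST(P) = { 'x' }
FIRST(P D D) = { 'x' }
ε ∉ FIRST(P D D), so FOLLOW(Y) is not added.
PREDICT(Y → P D D) = { 'x' }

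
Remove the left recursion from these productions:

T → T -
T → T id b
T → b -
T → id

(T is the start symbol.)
T → b - T'
T → id T'
T' → - T'
T' → id b T'
T' → ε

T is directly left-recursive. The standard transformation for
  A → A α₁ | ... | A α_m | β₁ | ... | β_n
is
  A  → β₁ A' | ... | β_n A'
  A' → α₁ A' | ... | α_m A' | ε

T → b - becomes T → b - T'
T → id becomes T → id T'
T → T - becomes T' → - T'
T → T id b becomes T' → id b T'
Add T' → ε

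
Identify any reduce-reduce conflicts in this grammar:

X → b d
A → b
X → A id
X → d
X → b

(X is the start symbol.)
A reduce-reduce conflict occurs when an LR(0) state has two complete items [A → α .] and [B → β .] — both call for a reduction, and with no lookahead the parser cannot choose between them.

Augment with X' → X and build the canonical LR(0) collection (I0 = CLOSURE({[X' → . X]}), then GOTO on every symbol after a dot until no new states appear). It has 7 states:
  I0: { [A → . b], [X → . A id], [X → . b d], [X → . b], [X → . d], [X' → . X] }  — shift
  I1: { [X → A . id] }  — shift
  I2: { [X' → X .] }  — accept
  I3: { [A → b .], [X → b . d], [X → b .] }  — shift, 2 reduces
  I4: { [X → d .] }  — reduce
  I5: { [X → b d .] }  — reduce
  I6: { [X → A id .] }  — reduce

I3 contains complete items [A → b .], [X → b .] — reduce-reduce conflict.

Answer: Yes — I3: [A → b .] vs [X → b .]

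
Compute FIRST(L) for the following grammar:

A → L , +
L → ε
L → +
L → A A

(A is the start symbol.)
{ '+', ',', ε }

To compute FIRST(L), examine every production with L on the left-hand side, reading each right-hand side left to right until a non-nullable symbol is reached.

FIRST sets of the other non-terminals involved (by the same procedure, iterated to a fixed point):
  FIRST(A) = { '+', ',' }

From L → ε:
  - ε-production, so ε ∈ FIRST(L)
From L → +:
  - '+' is a terminal: add '+' and stop
From L → A A:
  - A is a non-terminal: add FIRST(A) \ {ε} = { '+', ',' }
    A is not nullable, so stop

Collecting: FIRST(L) = { '+', ',', ε }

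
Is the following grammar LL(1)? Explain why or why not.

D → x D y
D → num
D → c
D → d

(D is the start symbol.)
Yes, the grammar is LL(1).

A grammar is LL(1) if for each non-terminal N with multiple productions, the predict sets of those productions are pairwise disjoint, where PREDICT(N → α) = (FIRST(α) \ {ε}) ∪ (FOLLOW(N) if α ⇒* ε).

For D:
  PREDICT(D → x D y) = { 'x' }
  PREDICT(D → num) = { 'num' }
  PREDICT(D → c) = { 'c' }
  PREDICT(D → d) = { 'd' }

All predict sets are disjoint. The grammar IS LL(1).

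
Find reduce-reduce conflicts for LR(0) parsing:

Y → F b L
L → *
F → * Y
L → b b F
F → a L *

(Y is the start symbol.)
A reduce-reduce conflict occurs when an LR(0) state has two complete items [A → α .] and [B → β .] — both call for a reduction, and with no lookahead the parser cannot choose between them.

Augment with Y' → Y and build the canonical LR(0) collection (I0 = CLOSURE({[Y' → . Y]}), then GOTO on every symbol after a dot until no new states appear). It has 14 states:
  I0: { [F → . * Y], [F → . a L *], [Y → . F b L], [Y' → . Y] }  — shift
  I1: { [F → * . Y], [F → . * Y], [F → . a L *], [Y → . F b L] }  — shift
  I2: { [Y → F . b L] }  — shift
  I3: { [Y' → Y .] }  — accept
  I4: { [F → a . L *], [L → . *], [L → . b b F] }  — shift
  I5: { [L → * .] }  — reduce
  I6: { [F → a L . *] }  — shift
  I7: { [L → b . b F] }  — shift
  I8: { [F → . * Y], [F → . a L *], [L → b b . F] }  — shift
  I9: { [L → b b F .] }  — reduce
  I10: { [F → a L * .] }  — reduce
  I11: { [L → . *], [L → . b b F], [Y → F b . L] }  — shift
  I12: { [Y → F b L .] }  — reduce
  I13: { [F → * Y .] }  — reduce

No state contains more than one complete item.

Answer: No reduce-reduce conflicts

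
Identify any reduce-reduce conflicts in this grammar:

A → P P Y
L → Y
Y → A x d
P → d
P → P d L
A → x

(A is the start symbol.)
Augment with A' → A and build the canonical LR(0) collection (I0 = CLOSURE({[A' → . A]}), then GOTO on every symbol after a dot until no new states appear). It has 13 states:
  I0: { [A → . P P Y], [A → . x], [A' → . A], [P → . P d L], [P → . d] }  — shift
  I1: { [A' → A .] }  — accept
  I2: { [A → P . P Y], [P → . P d L], [P → . d], [P → P . d L] }  — shift
  I3: { [P → d .] }  — reduce
  I4: { [A → x .] }  — reduce
  I5: { [A → . P P Y], [A → . x], [A → P P . Y], [P → . P d L], [P → . d], [P → P . d L], [Y → . A x d] }  — shift
  I6: { [A → . P P Y], [A → . x], [L → . Y], [P → . P d L], [P → . d], [P → P d . L], [P → d .], [Y → . A x d] }  — shift, reduce
  I7: { [Y → A . x d] }  — shift
  I8: { [P → P d L .] }  — reduce
  I9: { [L → Y .] }  — reduce
  I10: { [Y → A x . d] }  — shift
  I11: { [Y → A x d .] }  — reduce
  I12: { [A → P P Y .] }  — reduce

No state contains more than one complete item.

Answer: No reduce-reduce conflicts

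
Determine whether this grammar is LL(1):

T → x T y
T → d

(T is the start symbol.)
A grammar is LL(1) if for each non-terminal N with multiple productions, the predict sets of those productions are pairwise disjoint, where PREDICT(N → α) = (FIRST(α) \ {ε}) ∪ (FOLLOW(N) if α ⇒* ε).

For T:
  PREDICT(T → x T y) = { 'x' }
  PREDICT(T → d) = { 'd' }

All predict sets are disjoint. The grammar IS LL(1).

Answer: Yes, the grammar is LL(1).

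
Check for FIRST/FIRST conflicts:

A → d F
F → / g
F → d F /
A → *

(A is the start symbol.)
No FIRST/FIRST conflicts.

Productions for A:
  A → d F: FIRST = { 'd' }
  A → *: FIRST = { '*' }
Productions for F:
  F → / g: FIRST = { '/' }
  F → d F /: FIRST = { 'd' }

All alternatives of each non-terminal have pairwise disjoint FIRST sets.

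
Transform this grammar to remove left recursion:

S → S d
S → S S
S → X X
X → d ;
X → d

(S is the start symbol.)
S → X X S'
S' → d S'
S' → S S'
S' → ε
X → d ;
X → d

S is directly left-recursive. The standard transformation for
  A → A α₁ | ... | A α_m | β₁ | ... | β_n
is
  A  → β₁ A' | ... | β_n A'
  A' → α₁ A' | ... | α_m A' | ε

S → X X becomes S → X X S'
S → S d becomes S' → d S'
S → S S becomes S' → S S'
Add S' → ε

Productions for other non-terminals are unchanged:
  X → d ;
  X → d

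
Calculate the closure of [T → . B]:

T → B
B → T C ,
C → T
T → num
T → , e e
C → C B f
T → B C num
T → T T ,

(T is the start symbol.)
{ [B → . T C ,], [T → . , e e], [T → . B C num], [T → . B], [T → . T T ,], [T → . num] }

To compute CLOSURE, for each item [A → α.Bβ] where B is a non-terminal, add [B → .γ] for all productions B → γ; repeat for the newly added items until nothing changes.

Start with: [T → . B]
  [T → . B] has the dot before B: add [B → . T C ,]
  [B → . T C ,] has the dot before T: add [T → . num], [T → . , e e], [T → . B C num], [T → . T T ,]
No further items can be added.

CLOSURE = { [B → . T C ,], [T → . , e e], [T → . B C num], [T → . B], [T → . T T ,], [T → . num] }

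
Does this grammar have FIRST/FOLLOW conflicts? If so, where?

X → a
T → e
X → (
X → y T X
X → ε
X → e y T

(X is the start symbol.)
No FIRST/FOLLOW conflicts.

Nullable non-terminals: X.

X: nullable alternative(s) X → ε; FOLLOW(X) = { $ }
  X → a: FIRST \ {ε} = { 'a' } — disjoint from FOLLOW(X)
  X → (: FIRST \ {ε} = { '(' } — disjoint from FOLLOW(X)
  X → y T X: FIRST \ {ε} = { 'y' } — disjoint from FOLLOW(X)
  X → ε: FIRST \ {ε} = { } — this is the only nullable alternative, skip
  X → e y T: FIRST \ {ε} = { 'e' } — disjoint from FOLLOW(X)

T has no nullable alternative, so no FIRST/FOLLOW check is needed there.

No FIRST/FOLLOW conflicts found.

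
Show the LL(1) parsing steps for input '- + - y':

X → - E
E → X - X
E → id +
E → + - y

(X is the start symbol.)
Stack is shown with the top on the left.

Stack    Input      Action
--------------------------
X $      - + - y $  output X → - E
- E $    - + - y $  match '-'
E $      + - y $    output E → + - y
+ - y $  + - y $    match '+'
- y $    - y $      match '-'
y $      y $        match 'y'
$        $          accept

The string is accepted.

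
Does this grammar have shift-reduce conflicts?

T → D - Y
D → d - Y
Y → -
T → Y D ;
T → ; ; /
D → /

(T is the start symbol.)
No shift-reduce conflicts

A shift-reduce conflict occurs when an LR(0) state has both:
  - a complete (reduce) item [A → α .] (dot at the end), and
  - a shift item [B → β . c γ] (dot before a terminal).

Augment with T' → T and build the canonical LR(0) collection (I0 = CLOSURE({[T' → . T]}), then GOTO on every symbol after a dot until no new states appear). It has 16 states:
  I0: { [D → . /], [D → . d - Y], [T → . ; ; /], [T → . D - Y], [T → . Y D ;], [T' → . T], [Y → . -] }  — shift
  I1: { [Y → - .] }  — reduce
  I2: { [D → / .] }  — reduce
  I3: { [T → ; . ; /] }  — shift
  I4: { [T → D . - Y] }  — shift
  I5: { [T' → T .] }  — accept
  I6: { [D → . /], [D → . d - Y], [T → Y . D ;] }  — shift
  I7: { [D → d . - Y] }  — shift
  I8: { [D → d - . Y], [Y → . -] }  — shift
  I9: { [D → d - Y .] }  — reduce
  I10: { [T → Y D . ;] }  — shift
  I11: { [T → Y D ; .] }  — reduce
  I12: { [T → D - . Y], [Y → . -] }  — shift
  I13: { [T → D - Y .] }  — reduce
  I14: { [T → ; ; . /] }  — shift
  I15: { [T → ; ; / .] }  — reduce

No state contains both a complete item and a shift item.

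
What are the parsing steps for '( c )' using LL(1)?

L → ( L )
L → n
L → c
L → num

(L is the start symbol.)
Stack is shown with the top on the left.

Stack    Input    Action
------------------------
L $      ( c ) $  output L → ( L )
( L ) $  ( c ) $  match '('
L ) $    c ) $    output L → c
c ) $    c ) $    match 'c'
) $      ) $      match ')'
$        $        accept

The string is accepted.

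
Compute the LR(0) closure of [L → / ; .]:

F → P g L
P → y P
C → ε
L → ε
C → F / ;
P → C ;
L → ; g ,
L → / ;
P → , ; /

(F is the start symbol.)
{ [L → / ; .] }

To compute CLOSURE, for each item [A → α.Bβ] where B is a non-terminal, add [B → .γ] for all productions B → γ; repeat for the newly added items until nothing changes.

Start with: [L → / ; .]
The dot is at the end, so nothing is added.

CLOSURE = { [L → / ; .] }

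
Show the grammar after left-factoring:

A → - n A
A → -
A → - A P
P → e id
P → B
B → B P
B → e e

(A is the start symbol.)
Left-factoring transforms A → αβ₁ | αβ₂ into A → αA' and A' → β₁ | β₂
(α is the longest common prefix among the alternatives). Repeat until
no nonterminal has two alternatives with a common prefix.

Round 1: A has alternatives sharing prefix '-'. Introduce A': A → - A'
  Add: A' → n A
  Add: A' → ε
  Add: A' → A P

No remaining common prefixes — done.

Resulting grammar:
A → - A'
A' → n A
A' → ε
A' → A P
P → e id
P → B
B → B P
B → e e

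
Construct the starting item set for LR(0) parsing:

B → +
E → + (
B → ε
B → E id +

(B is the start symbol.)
First, augment the grammar with B' → B
I₀ = CLOSURE({ [B' → . B] }):
  [B' → . B] has the dot before B: add [B → . +], [B → .], [B → . E id +]
  [B → . E id +] has the dot before E: add [E → . + (]
No further items can be added.

I₀ = { [B → . +], [B → . E id +], [B → .], [B' → . B], [E → . + (] }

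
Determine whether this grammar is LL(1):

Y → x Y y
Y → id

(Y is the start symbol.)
Yes, the grammar is LL(1).

A grammar is LL(1) if for each non-terminal N with multiple productions, the predict sets of those productions are pairwise disjoint, where PREDICT(N → α) = (FIRST(α) \ {ε}) ∪ (FOLLOW(N) if α ⇒* ε).

For Y:
  PREDICT(Y → x Y y) = { 'x' }
  PREDICT(Y → id) = { 'id' }

All predict sets are disjoint. The grammar IS LL(1).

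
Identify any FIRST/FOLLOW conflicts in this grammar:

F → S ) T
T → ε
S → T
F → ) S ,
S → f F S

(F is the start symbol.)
No FIRST/FOLLOW conflicts.

Nullable non-terminals: S, T.
FIRST sets used below: FIRST(T) = { ε }

S: nullable alternative(s) S → T; FOLLOW(S) = { ')', ',' }
  S → T: FIRST \ {ε} = { } — this is the only nullable alternative, skip
  S → f F S: FIRST \ {ε} = { 'f' } — disjoint from FOLLOW(S)
T has a nullable alternative but only one production, so nothing to check.

F has no nullable alternative, so no FIRST/FOLLOW check is needed there.

No FIRST/FOLLOW conflicts found.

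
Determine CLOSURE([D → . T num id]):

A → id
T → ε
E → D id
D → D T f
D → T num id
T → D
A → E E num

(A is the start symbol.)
To compute CLOSURE, for each item [A → α.Bβ] where B is a non-terminal, add [B → .γ] for all productions B → γ; repeat for the newly added items until nothing changes.

Start with: [D → . T num id]
  [D → . T num id] has the dot before T: add [T → .], [T → . D]
  [T → . D] has the dot before D: add [D → . D T f]
No further items can be added.

CLOSURE = { [D → . D T f], [D → . T num id], [T → . D], [T → .] }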